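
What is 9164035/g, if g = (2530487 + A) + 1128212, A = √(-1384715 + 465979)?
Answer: 33528445690465/13386079291337 - 36656140*I*√57421/13386079291337 ≈ 2.5047 - 0.00065619*I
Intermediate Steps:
A = 4*I*√57421 (A = √(-918736) = 4*I*√57421 ≈ 958.51*I)
g = 3658699 + 4*I*√57421 (g = (2530487 + 4*I*√57421) + 1128212 = 3658699 + 4*I*√57421 ≈ 3.6587e+6 + 958.51*I)
9164035/g = 9164035/(3658699 + 4*I*√57421)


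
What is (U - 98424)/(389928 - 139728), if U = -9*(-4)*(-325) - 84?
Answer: -4592/10425 ≈ -0.44048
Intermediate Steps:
U = -11784 (U = 36*(-325) - 84 = -11700 - 84 = -11784)
(U - 98424)/(389928 - 139728) = (-11784 - 98424)/(389928 - 139728) = -110208/250200 = -110208*1/250200 = -4592/10425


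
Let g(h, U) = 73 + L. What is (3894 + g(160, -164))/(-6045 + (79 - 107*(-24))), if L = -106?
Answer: -3861/3398 ≈ -1.1363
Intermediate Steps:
g(h, U) = -33 (g(h, U) = 73 - 106 = -33)
(3894 + g(160, -164))/(-6045 + (79 - 107*(-24))) = (3894 - 33)/(-6045 + (79 - 107*(-24))) = 3861/(-6045 + (79 + 2568)) = 3861/(-6045 + 2647) = 3861/(-3398) = 3861*(-1/3398) = -3861/3398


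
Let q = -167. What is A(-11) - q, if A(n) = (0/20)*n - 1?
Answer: 166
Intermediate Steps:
A(n) = -1 (A(n) = (0*(1/20))*n - 1 = 0*n - 1 = 0 - 1 = -1)
A(-11) - q = -1 - 1*(-167) = -1 + 167 = 166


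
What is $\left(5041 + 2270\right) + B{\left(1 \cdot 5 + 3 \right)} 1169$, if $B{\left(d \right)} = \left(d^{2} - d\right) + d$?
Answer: $82127$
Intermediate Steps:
$B{\left(d \right)} = d^{2}$
$\left(5041 + 2270\right) + B{\left(1 \cdot 5 + 3 \right)} 1169 = \left(5041 + 2270\right) + \left(1 \cdot 5 + 3\right)^{2} \cdot 1169 = 7311 + \left(5 + 3\right)^{2} \cdot 1169 = 7311 + 8^{2} \cdot 1169 = 7311 + 64 \cdot 1169 = 7311 + 74816 = 82127$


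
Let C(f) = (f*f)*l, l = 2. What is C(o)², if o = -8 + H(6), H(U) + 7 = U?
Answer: 26244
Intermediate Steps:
H(U) = -7 + U
o = -9 (o = -8 + (-7 + 6) = -8 - 1 = -9)
C(f) = 2*f² (C(f) = (f*f)*2 = f²*2 = 2*f²)
C(o)² = (2*(-9)²)² = (2*81)² = 162² = 26244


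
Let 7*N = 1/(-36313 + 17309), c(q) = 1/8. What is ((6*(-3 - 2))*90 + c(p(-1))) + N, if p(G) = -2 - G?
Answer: -718317945/266056 ≈ -2699.9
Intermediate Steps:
c(q) = 1/8
N = -1/133028 (N = 1/(7*(-36313 + 17309)) = (1/7)/(-19004) = (1/7)*(-1/19004) = -1/133028 ≈ -7.5172e-6)
((6*(-3 - 2))*90 + c(p(-1))) + N = ((6*(-3 - 2))*90 + 1/8) - 1/133028 = ((6*(-5))*90 + 1/8) - 1/133028 = (-30*90 + 1/8) - 1/133028 = (-2700 + 1/8) - 1/133028 = -21599/8 - 1/133028 = -718317945/266056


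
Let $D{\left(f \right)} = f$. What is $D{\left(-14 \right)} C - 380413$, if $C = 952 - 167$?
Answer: $-391403$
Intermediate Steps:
$C = 785$
$D{\left(-14 \right)} C - 380413 = \left(-14\right) 785 - 380413 = -10990 - 380413 = -391403$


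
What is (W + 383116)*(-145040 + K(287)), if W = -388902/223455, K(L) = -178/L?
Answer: -1187869369810657908/21377195 ≈ -5.5567e+10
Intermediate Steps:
W = -129634/74485 (W = -388902*1/223455 = -129634/74485 ≈ -1.7404)
(W + 383116)*(-145040 + K(287)) = (-129634/74485 + 383116)*(-145040 - 178/287) = 28536265626*(-145040 - 178*1/287)/74485 = 28536265626*(-145040 - 178/287)/74485 = (28536265626/74485)*(-41626658/287) = -1187869369810657908/21377195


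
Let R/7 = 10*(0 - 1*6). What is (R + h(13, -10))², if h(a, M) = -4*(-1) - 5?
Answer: 177241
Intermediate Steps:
h(a, M) = -1 (h(a, M) = 4 - 5 = -1)
R = -420 (R = 7*(10*(0 - 1*6)) = 7*(10*(0 - 6)) = 7*(10*(-6)) = 7*(-60) = -420)
(R + h(13, -10))² = (-420 - 1)² = (-421)² = 177241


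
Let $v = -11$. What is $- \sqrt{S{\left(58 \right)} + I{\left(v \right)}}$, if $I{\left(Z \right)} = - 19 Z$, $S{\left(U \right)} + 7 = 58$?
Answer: $- 2 \sqrt{65} \approx -16.125$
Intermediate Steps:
$S{\left(U \right)} = 51$ ($S{\left(U \right)} = -7 + 58 = 51$)
$- \sqrt{S{\left(58 \right)} + I{\left(v \right)}} = - \sqrt{51 - -209} = - \sqrt{51 + 209} = - \sqrt{260} = - 2 \sqrt{65}$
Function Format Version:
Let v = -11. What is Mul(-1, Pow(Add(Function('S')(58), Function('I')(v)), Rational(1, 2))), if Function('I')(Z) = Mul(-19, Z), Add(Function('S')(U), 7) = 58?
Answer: Mul(-2, Pow(65, Rational(1, 2))) ≈ -16.125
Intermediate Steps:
Function('S')(U) = 51 (Function('S')(U) = Add(-7, 58) = 51)
Mul(-1, Pow(Add(Function('S')(58), Function('I')(v)), Rational(1, 2))) = Mul(-1, Pow(Add(51, Mul(-19, -11)), Rational(1, 2))) = Mul(-1, Pow(Add(51, 209), Rational(1, 2))) = Mul(-1, Pow(260, Rational(1, 2))) = Mul(-1, Mul(2, Pow(65, Rational(1, 2)))) = Mul(-2, Pow(65, Rational(1, 2)))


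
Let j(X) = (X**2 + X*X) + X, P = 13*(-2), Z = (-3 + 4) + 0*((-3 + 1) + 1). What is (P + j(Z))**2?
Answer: 529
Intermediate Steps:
Z = 1 (Z = 1 + 0*(-2 + 1) = 1 + 0*(-1) = 1 + 0 = 1)
P = -26
j(X) = X + 2*X**2 (j(X) = (X**2 + X**2) + X = 2*X**2 + X = X + 2*X**2)
(P + j(Z))**2 = (-26 + 1*(1 + 2*1))**2 = (-26 + 1*(1 + 2))**2 = (-26 + 1*3)**2 = (-26 + 3)**2 = (-23)**2 = 529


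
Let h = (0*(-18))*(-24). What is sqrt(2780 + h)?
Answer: 2*sqrt(695) ≈ 52.726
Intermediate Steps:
h = 0 (h = 0*(-24) = 0)
sqrt(2780 + h) = sqrt(2780 + 0) = sqrt(2780) = 2*sqrt(695)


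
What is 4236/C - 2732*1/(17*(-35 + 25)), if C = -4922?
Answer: 3181696/209185 ≈ 15.210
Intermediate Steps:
4236/C - 2732*1/(17*(-35 + 25)) = 4236/(-4922) - 2732*1/(17*(-35 + 25)) = 4236*(-1/4922) - 2732/(17*(-10)) = -2118/2461 - 2732/(-170) = -2118/2461 - 2732*(-1/170) = -2118/2461 + 1366/85 = 3181696/209185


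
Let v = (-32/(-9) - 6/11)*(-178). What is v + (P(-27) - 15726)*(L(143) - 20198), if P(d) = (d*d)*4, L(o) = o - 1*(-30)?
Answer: 25395451706/99 ≈ 2.5652e+8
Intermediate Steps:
L(o) = 30 + o (L(o) = o + 30 = 30 + o)
P(d) = 4*d² (P(d) = d²*4 = 4*d²)
v = -53044/99 (v = (-32*(-⅑) - 6*1/11)*(-178) = (32/9 - 6/11)*(-178) = (298/99)*(-178) = -53044/99 ≈ -535.80)
v + (P(-27) - 15726)*(L(143) - 20198) = -53044/99 + (4*(-27)² - 15726)*((30 + 143) - 20198) = -53044/99 + (4*729 - 15726)*(173 - 20198) = -53044/99 + (2916 - 15726)*(-20025) = -53044/99 - 12810*(-20025) = -53044/99 + 256520250 = 25395451706/99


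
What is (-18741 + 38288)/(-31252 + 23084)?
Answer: -19547/8168 ≈ -2.3931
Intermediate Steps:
(-18741 + 38288)/(-31252 + 23084) = 19547/(-8168) = 19547*(-1/8168) = -19547/8168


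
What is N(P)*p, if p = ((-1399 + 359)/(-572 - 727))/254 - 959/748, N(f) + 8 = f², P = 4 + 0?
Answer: -315640294/30849951 ≈ -10.231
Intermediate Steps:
P = 4
N(f) = -8 + f²
p = -157820147/123399804 (p = -1040/(-1299)*(1/254) - 959*1/748 = -1040*(-1/1299)*(1/254) - 959/748 = (1040/1299)*(1/254) - 959/748 = 520/164973 - 959/748 = -157820147/123399804 ≈ -1.2789)
N(P)*p = (-8 + 4²)*(-157820147/123399804) = (-8 + 16)*(-157820147/123399804) = 8*(-157820147/123399804) = -315640294/30849951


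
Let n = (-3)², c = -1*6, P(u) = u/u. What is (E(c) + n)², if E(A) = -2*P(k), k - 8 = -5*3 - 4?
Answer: 49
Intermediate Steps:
k = -11 (k = 8 + (-5*3 - 4) = 8 + (-15 - 4) = 8 - 19 = -11)
P(u) = 1
c = -6
n = 9
E(A) = -2 (E(A) = -2*1 = -2)
(E(c) + n)² = (-2 + 9)² = 7² = 49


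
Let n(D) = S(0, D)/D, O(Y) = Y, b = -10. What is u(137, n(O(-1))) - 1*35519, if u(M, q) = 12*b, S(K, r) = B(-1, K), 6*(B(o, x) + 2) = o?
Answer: -35639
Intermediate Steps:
B(o, x) = -2 + o/6
S(K, r) = -13/6 (S(K, r) = -2 + (⅙)*(-1) = -2 - ⅙ = -13/6)
n(D) = -13/(6*D)
u(M, q) = -120 (u(M, q) = 12*(-10) = -120)
u(137, n(O(-1))) - 1*35519 = -120 - 1*35519 = -120 - 35519 = -35639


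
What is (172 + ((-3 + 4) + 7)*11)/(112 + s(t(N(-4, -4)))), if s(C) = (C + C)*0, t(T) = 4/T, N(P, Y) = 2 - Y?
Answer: 65/28 ≈ 2.3214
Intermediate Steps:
s(C) = 0 (s(C) = (2*C)*0 = 0)
(172 + ((-3 + 4) + 7)*11)/(112 + s(t(N(-4, -4)))) = (172 + ((-3 + 4) + 7)*11)/(112 + 0) = (172 + (1 + 7)*11)/112 = (172 + 8*11)*(1/112) = (172 + 88)*(1/112) = 260*(1/112) = 65/28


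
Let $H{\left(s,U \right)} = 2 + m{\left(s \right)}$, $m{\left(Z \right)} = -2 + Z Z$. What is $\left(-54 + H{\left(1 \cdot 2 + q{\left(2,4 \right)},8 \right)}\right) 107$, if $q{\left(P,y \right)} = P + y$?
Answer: $1070$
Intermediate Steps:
$m{\left(Z \right)} = -2 + Z^{2}$
$H{\left(s,U \right)} = s^{2}$ ($H{\left(s,U \right)} = 2 + \left(-2 + s^{2}\right) = s^{2}$)
$\left(-54 + H{\left(1 \cdot 2 + q{\left(2,4 \right)},8 \right)}\right) 107 = \left(-54 + \left(1 \cdot 2 + \left(2 + 4\right)\right)^{2}\right) 107 = \left(-54 + \left(2 + 6\right)^{2}\right) 107 = \left(-54 + 8^{2}\right) 107 = \left(-54 + 64\right) 107 = 10 \cdot 107 = 1070$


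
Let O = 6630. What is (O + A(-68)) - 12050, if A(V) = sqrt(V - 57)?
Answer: -5420 + 5*I*sqrt(5) ≈ -5420.0 + 11.18*I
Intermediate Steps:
A(V) = sqrt(-57 + V)
(O + A(-68)) - 12050 = (6630 + sqrt(-57 - 68)) - 12050 = (6630 + sqrt(-125)) - 12050 = (6630 + 5*I*sqrt(5)) - 12050 = -5420 + 5*I*sqrt(5)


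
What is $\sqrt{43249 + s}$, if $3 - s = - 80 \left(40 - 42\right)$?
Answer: $18 \sqrt{133} \approx 207.59$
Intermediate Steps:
$s = -157$ ($s = 3 - - 80 \left(40 - 42\right) = 3 - \left(-80\right) \left(-2\right) = 3 - 160 = -157$)
$\sqrt{43249 + s} = \sqrt{43249 - 157} = \sqrt{43092} = 18 \sqrt{133}$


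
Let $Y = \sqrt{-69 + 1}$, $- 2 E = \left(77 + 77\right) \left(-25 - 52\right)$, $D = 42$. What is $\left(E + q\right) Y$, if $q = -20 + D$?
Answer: $11902 i \sqrt{17} \approx 49073.0 i$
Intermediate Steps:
$E = 5929$ ($E = - \frac{\left(77 + 77\right) \left(-25 - 52\right)}{2} = - \frac{154 \left(-77\right)}{2} = \left(- \frac{1}{2}\right) \left(-11858\right) = 5929$)
$Y = 2 i \sqrt{17}$ ($Y = \sqrt{-68} = 2 i \sqrt{17} \approx 8.2462 i$)
$q = 22$ ($q = -20 + 42 = 22$)
$\left(E + q\right) Y = \left(5929 + 22\right) 2 i \sqrt{17} = 5951 \cdot 2 i \sqrt{17} = 11902 i \sqrt{17}$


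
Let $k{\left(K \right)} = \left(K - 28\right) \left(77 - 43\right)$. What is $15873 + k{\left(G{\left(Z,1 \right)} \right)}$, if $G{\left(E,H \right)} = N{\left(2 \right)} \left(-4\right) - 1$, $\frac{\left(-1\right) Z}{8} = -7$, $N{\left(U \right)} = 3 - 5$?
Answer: $15159$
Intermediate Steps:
$N{\left(U \right)} = -2$
$Z = 56$ ($Z = \left(-8\right) \left(-7\right) = 56$)
$G{\left(E,H \right)} = 7$ ($G{\left(E,H \right)} = \left(-2\right) \left(-4\right) - 1 = 8 - 1 = 7$)
$k{\left(K \right)} = -952 + 34 K$ ($k{\left(K \right)} = \left(-28 + K\right) 34 = -952 + 34 K$)
$15873 + k{\left(G{\left(Z,1 \right)} \right)} = 15873 + \left(-952 + 34 \cdot 7\right) = 15873 + \left(-952 + 238\right) = 15873 - 714 = 15159$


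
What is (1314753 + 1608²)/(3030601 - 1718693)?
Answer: 3900417/1311908 ≈ 2.9731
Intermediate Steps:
(1314753 + 1608²)/(3030601 - 1718693) = (1314753 + 2585664)/1311908 = 3900417*(1/1311908) = 3900417/1311908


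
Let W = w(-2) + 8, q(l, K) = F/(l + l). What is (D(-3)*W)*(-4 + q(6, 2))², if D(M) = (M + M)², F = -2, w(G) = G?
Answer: 3750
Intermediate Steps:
D(M) = 4*M² (D(M) = (2*M)² = 4*M²)
q(l, K) = -1/l (q(l, K) = -2/(l + l) = -2*1/(2*l) = -1/l)
W = 6 (W = -2 + 8 = 6)
(D(-3)*W)*(-4 + q(6, 2))² = ((4*(-3)²)*6)*(-4 - 1/6)² = ((4*9)*6)*(-4 - 1*⅙)² = (36*6)*(-4 - ⅙)² = 216*(-25/6)² = 216*(625/36) = 3750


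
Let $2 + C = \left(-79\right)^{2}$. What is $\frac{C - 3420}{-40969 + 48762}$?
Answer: $\frac{2819}{7793} \approx 0.36173$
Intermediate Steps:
$C = 6239$ ($C = -2 + \left(-79\right)^{2} = -2 + 6241 = 6239$)
$\frac{C - 3420}{-40969 + 48762} = \frac{6239 - 3420}{-40969 + 48762} = \frac{2819}{7793}$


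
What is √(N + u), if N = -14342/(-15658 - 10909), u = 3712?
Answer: √2620330999082/26567 ≈ 60.931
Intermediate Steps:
N = 14342/26567 (N = -14342/(-26567) = -14342*(-1/26567) = 14342/26567 ≈ 0.53984)
√(N + u) = √(14342/26567 + 3712) = √(98631046/26567) = √2620330999082/26567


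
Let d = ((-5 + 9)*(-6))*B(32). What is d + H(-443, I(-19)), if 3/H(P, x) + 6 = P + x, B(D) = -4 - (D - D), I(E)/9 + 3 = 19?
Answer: 29277/305 ≈ 95.990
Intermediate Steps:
I(E) = 144 (I(E) = -27 + 9*19 = -27 + 171 = 144)
B(D) = -4 (B(D) = -4 - 1*0 = -4 + 0 = -4)
H(P, x) = 3/(-6 + P + x) (H(P, x) = 3/(-6 + (P + x)) = 3/(-6 + P + x))
d = 96 (d = ((-5 + 9)*(-6))*(-4) = (4*(-6))*(-4) = -24*(-4) = 96)
d + H(-443, I(-19)) = 96 + 3/(-6 - 443 + 144) = 96 + 3/(-305) = 96 + 3*(-1/305) = 96 - 3/305 = 29277/305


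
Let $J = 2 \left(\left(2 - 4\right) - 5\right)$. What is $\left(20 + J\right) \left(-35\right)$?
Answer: $-210$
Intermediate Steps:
$J = -14$ ($J = 2 \left(-2 - 5\right) = 2 \left(-7\right) = -14$)
$\left(20 + J\right) \left(-35\right) = \left(20 - 14\right) \left(-35\right) = 6 \left(-35\right) = -210$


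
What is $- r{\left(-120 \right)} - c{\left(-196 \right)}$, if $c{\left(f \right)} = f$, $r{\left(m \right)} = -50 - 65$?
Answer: $311$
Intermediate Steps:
$r{\left(m \right)} = -115$ ($r{\left(m \right)} = -50 - 65 = -115$)
$- r{\left(-120 \right)} - c{\left(-196 \right)} = \left(-1\right) \left(-115\right) - -196 = 115 + 196 = 311$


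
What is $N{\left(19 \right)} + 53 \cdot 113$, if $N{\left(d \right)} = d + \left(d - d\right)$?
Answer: $6008$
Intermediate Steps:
$N{\left(d \right)} = d$ ($N{\left(d \right)} = d + 0 = d$)
$N{\left(19 \right)} + 53 \cdot 113 = 19 + 53 \cdot 113 = 19 + 5989 = 6008$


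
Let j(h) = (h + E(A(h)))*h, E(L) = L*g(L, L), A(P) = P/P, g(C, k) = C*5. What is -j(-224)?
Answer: -49056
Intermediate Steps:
g(C, k) = 5*C
A(P) = 1
E(L) = 5*L² (E(L) = L*(5*L) = 5*L²)
j(h) = h*(5 + h) (j(h) = (h + 5*1²)*h = (h + 5*1)*h = (h + 5)*h = (5 + h)*h = h*(5 + h))
-j(-224) = -(-224)*(5 - 224) = -(-224)*(-219) = -1*49056 = -49056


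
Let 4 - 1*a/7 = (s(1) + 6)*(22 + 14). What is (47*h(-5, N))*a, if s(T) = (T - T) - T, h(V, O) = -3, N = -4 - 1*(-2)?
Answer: 173712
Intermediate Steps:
N = -2 (N = -4 + 2 = -2)
s(T) = -T (s(T) = 0 - T = -T)
a = -1232 (a = 28 - 7*(-1*1 + 6)*(22 + 14) = 28 - 7*(-1 + 6)*36 = 28 - 35*36 = 28 - 7*180 = 28 - 1260 = -1232)
(47*h(-5, N))*a = (47*(-3))*(-1232) = -141*(-1232) = 173712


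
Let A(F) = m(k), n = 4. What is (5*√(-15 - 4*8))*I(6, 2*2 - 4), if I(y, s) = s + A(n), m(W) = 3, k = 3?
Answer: 15*I*√47 ≈ 102.83*I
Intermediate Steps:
A(F) = 3
I(y, s) = 3 + s (I(y, s) = s + 3 = 3 + s)
(5*√(-15 - 4*8))*I(6, 2*2 - 4) = (5*√(-15 - 4*8))*(3 + (2*2 - 4)) = (5*√(-15 - 32))*(3 + (4 - 4)) = (5*√(-47))*(3 + 0) = (5*(I*√47))*3 = (5*I*√47)*3 = 15*I*√47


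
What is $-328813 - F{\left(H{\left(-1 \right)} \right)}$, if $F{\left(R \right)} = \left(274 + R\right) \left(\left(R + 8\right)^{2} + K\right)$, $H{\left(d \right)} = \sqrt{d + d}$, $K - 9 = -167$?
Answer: $-302477 - 4288 i \sqrt{2} \approx -3.0248 \cdot 10^{5} - 6064.1 i$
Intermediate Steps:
$K = -158$ ($K = 9 - 167 = -158$)
$H{\left(d \right)} = \sqrt{2} \sqrt{d}$ ($H{\left(d \right)} = \sqrt{2 d} = \sqrt{2} \sqrt{d}$)
$F{\left(R \right)} = \left(-158 + \left(8 + R\right)^{2}\right) \left(274 + R\right)$ ($F{\left(R \right)} = \left(274 + R\right) \left(\left(R + 8\right)^{2} - 158\right) = \left(274 + R\right) \left(\left(8 + R\right)^{2} - 158\right) = \left(274 + R\right) \left(-158 + \left(8 + R\right)^{2}\right) = \left(-158 + \left(8 + R\right)^{2}\right) \left(274 + R\right)$)
$-328813 - F{\left(H{\left(-1 \right)} \right)} = -328813 - \left(-25756 + \left(\sqrt{2} \sqrt{-1}\right)^{3} + 290 \left(\sqrt{2} \sqrt{-1}\right)^{2} + 4290 \sqrt{2} \sqrt{-1}\right) = -328813 - \left(-25756 + \left(\sqrt{2} i\right)^{3} + 290 \left(\sqrt{2} i\right)^{2} + 4290 \sqrt{2} i\right) = -328813 - \left(-25756 + \left(i \sqrt{2}\right)^{3} + 290 \left(i \sqrt{2}\right)^{2} + 4290 i \sqrt{2}\right) = -328813 - \left(-25756 - 2 i \sqrt{2} + 290 \left(-2\right) + 4290 i \sqrt{2}\right) = -328813 - \left(-25756 - 2 i \sqrt{2} - 580 + 4290 i \sqrt{2}\right) = -328813 - \left(-26336 + 4288 i \sqrt{2}\right) = -328813 + \left(26336 - 4288 i \sqrt{2}\right) = -302477 - 4288 i \sqrt{2}$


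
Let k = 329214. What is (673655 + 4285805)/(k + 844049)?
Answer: 4959460/1173263 ≈ 4.2271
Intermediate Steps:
(673655 + 4285805)/(k + 844049) = (673655 + 4285805)/(329214 + 844049) = 4959460/1173263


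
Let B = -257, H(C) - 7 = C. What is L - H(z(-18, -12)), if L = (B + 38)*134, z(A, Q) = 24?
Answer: -29377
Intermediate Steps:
H(C) = 7 + C
L = -29346 (L = (-257 + 38)*134 = -219*134 = -29346)
L - H(z(-18, -12)) = -29346 - (7 + 24) = -29346 - 1*31 = -29346 - 31 = -29377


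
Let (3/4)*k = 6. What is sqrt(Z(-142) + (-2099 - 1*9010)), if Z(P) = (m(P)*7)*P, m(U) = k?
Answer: 7*I*sqrt(389) ≈ 138.06*I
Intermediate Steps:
k = 8 (k = (4/3)*6 = 8)
m(U) = 8
Z(P) = 56*P (Z(P) = (8*7)*P = 56*P)
sqrt(Z(-142) + (-2099 - 1*9010)) = sqrt(56*(-142) + (-2099 - 1*9010)) = sqrt(-7952 + (-2099 - 9010)) = sqrt(-7952 - 11109) = sqrt(-19061) = 7*I*sqrt(389)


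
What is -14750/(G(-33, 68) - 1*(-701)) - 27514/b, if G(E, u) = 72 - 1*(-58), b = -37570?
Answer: -265646683/15610335 ≈ -17.017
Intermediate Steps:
G(E, u) = 130 (G(E, u) = 72 + 58 = 130)
-14750/(G(-33, 68) - 1*(-701)) - 27514/b = -14750/(130 - 1*(-701)) - 27514/(-37570) = -14750/(130 + 701) - 27514*(-1/37570) = -14750/831 + 13757/18785 = -265646683/15610335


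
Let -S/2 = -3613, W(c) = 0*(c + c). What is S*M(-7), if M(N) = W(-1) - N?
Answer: 50582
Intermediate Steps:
W(c) = 0 (W(c) = 0*(2*c) = 0)
M(N) = -N (M(N) = 0 - N = -N)
S = 7226 (S = -2*(-3613) = 7226)
S*M(-7) = 7226*(-1*(-7)) = 7226*7 = 50582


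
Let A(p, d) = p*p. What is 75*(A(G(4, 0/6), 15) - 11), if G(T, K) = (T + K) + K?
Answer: 375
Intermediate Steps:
G(T, K) = T + 2*K (G(T, K) = (K + T) + K = T + 2*K)
A(p, d) = p²
75*(A(G(4, 0/6), 15) - 11) = 75*((4 + 2*(0/6))² - 11) = 75*((4 + 2*(0*(⅙)))² - 11) = 75*((4 + 2*0)² - 11) = 75*((4 + 0)² - 11) = 75*(4² - 11) = 75*(16 - 11) = 75*5 = 375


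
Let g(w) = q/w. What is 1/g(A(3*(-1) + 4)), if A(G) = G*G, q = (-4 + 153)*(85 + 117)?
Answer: 1/30098 ≈ 3.3225e-5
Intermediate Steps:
q = 30098 (q = 149*202 = 30098)
A(G) = G²
g(w) = 30098/w
1/g(A(3*(-1) + 4)) = 1/(30098/((3*(-1) + 4)²)) = 1/(30098/((-3 + 4)²)) = 1/(30098/(1²)) = 1/(30098/1) = 1/(30098*1) = 1/30098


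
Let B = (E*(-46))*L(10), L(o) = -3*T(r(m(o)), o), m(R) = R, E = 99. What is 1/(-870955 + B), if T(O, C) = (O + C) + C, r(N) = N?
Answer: -1/461095 ≈ -2.1688e-6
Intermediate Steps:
T(O, C) = O + 2*C (T(O, C) = (C + O) + C = O + 2*C)
L(o) = -9*o (L(o) = -3*(o + 2*o) = -9*o)
B = 409860 (B = (99*(-46))*(-9*10) = -4554*(-90) = 409860)
1/(-870955 + B) = 1/(-870955 + 409860) = 1/(-461095) = -1/461095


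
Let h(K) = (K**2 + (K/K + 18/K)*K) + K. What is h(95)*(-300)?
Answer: -2769900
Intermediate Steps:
h(K) = K + K**2 + K*(1 + 18/K) (h(K) = (K**2 + (1 + 18/K)*K) + K = (K**2 + K*(1 + 18/K)) + K = K + K**2 + K*(1 + 18/K))
h(95)*(-300) = (18 + 95**2 + 2*95)*(-300) = (18 + 9025 + 190)*(-300) = 9233*(-300) = -2769900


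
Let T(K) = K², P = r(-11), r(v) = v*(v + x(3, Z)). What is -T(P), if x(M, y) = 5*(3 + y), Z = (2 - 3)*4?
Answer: -30976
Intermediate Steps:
Z = -4 (Z = -1*4 = -4)
x(M, y) = 15 + 5*y
r(v) = v*(-5 + v) (r(v) = v*(v + (15 + 5*(-4))) = v*(v + (15 - 20)) = v*(v - 5) = v*(-5 + v))
P = 176 (P = -11*(-5 - 11) = -11*(-16) = 176)
-T(P) = -1*176² = -1*30976 = -30976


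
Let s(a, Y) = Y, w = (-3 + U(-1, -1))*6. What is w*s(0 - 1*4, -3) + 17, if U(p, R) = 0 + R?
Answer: 89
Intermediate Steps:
U(p, R) = R
w = -24 (w = (-3 - 1)*6 = -4*6 = -24)
w*s(0 - 1*4, -3) + 17 = -24*(-3) + 17 = 72 + 17 = 89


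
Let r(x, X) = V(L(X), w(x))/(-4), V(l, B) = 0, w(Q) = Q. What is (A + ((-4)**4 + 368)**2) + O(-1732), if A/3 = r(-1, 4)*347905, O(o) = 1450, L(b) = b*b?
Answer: 390826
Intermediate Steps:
L(b) = b**2
r(x, X) = 0 (r(x, X) = 0/(-4) = 0*(-1/4) = 0)
A = 0 (A = 3*(0*347905) = 3*0 = 0)
(A + ((-4)**4 + 368)**2) + O(-1732) = (0 + ((-4)**4 + 368)**2) + 1450 = (0 + (256 + 368)**2) + 1450 = (0 + 624**2) + 1450 = (0 + 389376) + 1450 = 389376 + 1450 = 390826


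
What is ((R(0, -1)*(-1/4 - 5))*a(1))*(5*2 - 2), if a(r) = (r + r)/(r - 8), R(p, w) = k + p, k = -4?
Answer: -48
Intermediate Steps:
R(p, w) = -4 + p
a(r) = 2*r/(-8 + r) (a(r) = (2*r)/(-8 + r) = 2*r/(-8 + r))
((R(0, -1)*(-1/4 - 5))*a(1))*(5*2 - 2) = (((-4 + 0)*(-1/4 - 5))*(2*1/(-8 + 1)))*(5*2 - 2) = ((-4*(-1*1/4 - 5))*(2*1/(-7)))*(10 - 2) = ((-4*(-1/4 - 5))*(2*1*(-1/7)))*8 = (-4*(-21/4)*(-2/7))*8 = (21*(-2/7))*8 = -6*8 = -48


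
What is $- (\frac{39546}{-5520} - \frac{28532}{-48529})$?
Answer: $\frac{293605199}{44646680} \approx 6.5762$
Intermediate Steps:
$- (\frac{39546}{-5520} - \frac{28532}{-48529}) = - (39546 \left(- \frac{1}{5520}\right) - - \frac{28532}{48529}) = - (- \frac{6591}{920} + \frac{28532}{48529}) = \left(-1\right) \left(- \frac{293605199}{44646680}\right) = \frac{293605199}{44646680}$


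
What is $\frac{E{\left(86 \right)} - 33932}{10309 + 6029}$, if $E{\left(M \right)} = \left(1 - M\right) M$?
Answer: $- \frac{20621}{8169} \approx -2.5243$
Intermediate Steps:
$E{\left(M \right)} = M \left(1 - M\right)$
$\frac{E{\left(86 \right)} - 33932}{10309 + 6029} = \frac{86 \left(1 - 86\right) - 33932}{10309 + 6029} = \frac{86 \left(1 - 86\right) - 33932}{16338} = \left(86 \left(-85\right) - 33932\right) \frac{1}{16338} = \left(-7310 - 33932\right) \frac{1}{16338} = \left(-41242\right) \frac{1}{16338} = - \frac{20621}{8169}$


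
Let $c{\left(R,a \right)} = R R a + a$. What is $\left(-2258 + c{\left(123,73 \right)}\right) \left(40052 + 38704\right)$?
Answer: $86807383392$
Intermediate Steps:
$c{\left(R,a \right)} = a + a R^{2}$ ($c{\left(R,a \right)} = R^{2} a + a = a R^{2} + a = a + a R^{2}$)
$\left(-2258 + c{\left(123,73 \right)}\right) \left(40052 + 38704\right) = \left(-2258 + 73 \left(1 + 123^{2}\right)\right) \left(40052 + 38704\right) = \left(-2258 + 73 \left(1 + 15129\right)\right) 78756 = \left(-2258 + 73 \cdot 15130\right) 78756 = \left(-2258 + 1104490\right) 78756 = 1102232 \cdot 78756 = 86807383392$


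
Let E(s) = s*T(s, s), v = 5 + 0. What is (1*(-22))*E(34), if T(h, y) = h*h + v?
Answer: -868428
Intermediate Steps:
v = 5
T(h, y) = 5 + h² (T(h, y) = h*h + 5 = h² + 5 = 5 + h²)
E(s) = s*(5 + s²)
(1*(-22))*E(34) = (1*(-22))*(34*(5 + 34²)) = -748*(5 + 1156) = -748*1161 = -22*39474 = -868428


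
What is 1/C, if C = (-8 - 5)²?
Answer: 1/169 ≈ 0.0059172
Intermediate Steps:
C = 169 (C = (-13)² = 169)
1/C = 1/169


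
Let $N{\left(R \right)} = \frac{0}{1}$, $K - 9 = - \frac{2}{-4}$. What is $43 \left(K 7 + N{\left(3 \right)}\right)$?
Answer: $\frac{5719}{2} \approx 2859.5$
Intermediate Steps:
$K = \frac{19}{2}$ ($K = 9 - \frac{2}{-4} = 9 - - \frac{1}{2} = 9 + \frac{1}{2} = \frac{19}{2} \approx 9.5$)
$N{\left(R \right)} = 0$ ($N{\left(R \right)} = 0 \cdot 1 = 0$)
$43 \left(K 7 + N{\left(3 \right)}\right) = 43 \left(\frac{19}{2} \cdot 7 + 0\right) = 43 \left(\frac{133}{2} + 0\right) = 43 \cdot \frac{133}{2} = \frac{5719}{2}$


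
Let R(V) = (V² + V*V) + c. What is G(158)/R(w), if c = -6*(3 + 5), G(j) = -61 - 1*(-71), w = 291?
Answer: 5/84657 ≈ 5.9062e-5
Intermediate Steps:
G(j) = 10 (G(j) = -61 + 71 = 10)
c = -48 (c = -6*8 = -48)
R(V) = -48 + 2*V² (R(V) = (V² + V*V) - 48 = (V² + V²) - 48 = 2*V² - 48 = -48 + 2*V²)
G(158)/R(w) = 10/(-48 + 2*291²) = 10/(-48 + 2*84681) = 10/(-48 + 169362) = 10/169314 = 10*(1/169314) = 5/84657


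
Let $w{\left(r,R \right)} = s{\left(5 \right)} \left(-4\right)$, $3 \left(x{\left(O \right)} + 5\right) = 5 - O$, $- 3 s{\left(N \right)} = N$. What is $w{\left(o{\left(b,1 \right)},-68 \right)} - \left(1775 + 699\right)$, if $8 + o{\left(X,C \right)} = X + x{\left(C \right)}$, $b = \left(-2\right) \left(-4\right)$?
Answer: $- \frac{7402}{3} \approx -2467.3$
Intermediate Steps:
$b = 8$
$s{\left(N \right)} = - \frac{N}{3}$
$x{\left(O \right)} = - \frac{10}{3} - \frac{O}{3}$ ($x{\left(O \right)} = -5 + \frac{5 - O}{3} = -5 - \left(- \frac{5}{3} + \frac{O}{3}\right) = - \frac{10}{3} - \frac{O}{3}$)
$o{\left(X,C \right)} = - \frac{34}{3} + X - \frac{C}{3}$ ($o{\left(X,C \right)} = -8 - \left(\frac{10}{3} - X + \frac{C}{3}\right) = - \frac{34}{3} + X - \frac{C}{3}$)
$w{\left(r,R \right)} = \frac{20}{3}$ ($w{\left(r,R \right)} = \left(- \frac{1}{3}\right) 5 \left(-4\right) = \left(- \frac{5}{3}\right) \left(-4\right) = \frac{20}{3}$)
$w{\left(o{\left(b,1 \right)},-68 \right)} - \left(1775 + 699\right) = \frac{20}{3} - \left(1775 + 699\right) = \frac{20}{3} - 2474 = - \frac{7402}{3}$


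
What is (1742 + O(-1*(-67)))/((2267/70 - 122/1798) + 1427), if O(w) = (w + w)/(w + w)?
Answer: 109686990/91834873 ≈ 1.1944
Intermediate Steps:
O(w) = 1 (O(w) = (2*w)/((2*w)) = (2*w)*(1/(2*w)) = 1)
(1742 + O(-1*(-67)))/((2267/70 - 122/1798) + 1427) = (1742 + 1)/((2267/70 - 122/1798) + 1427) = 1743/((2267*(1/70) - 122*1/1798) + 1427) = 1743/((2267/70 - 61/899) + 1427) = 1743/(2033763/62930 + 1427) = 1743/(91834873/62930) = 1743*(62930/91834873) = 109686990/91834873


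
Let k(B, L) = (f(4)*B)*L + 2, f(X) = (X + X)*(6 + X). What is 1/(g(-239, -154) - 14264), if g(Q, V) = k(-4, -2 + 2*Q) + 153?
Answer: 1/139491 ≈ 7.1689e-6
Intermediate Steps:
f(X) = 2*X*(6 + X) (f(X) = (2*X)*(6 + X) = 2*X*(6 + X))
k(B, L) = 2 + 80*B*L (k(B, L) = ((2*4*(6 + 4))*B)*L + 2 = ((2*4*10)*B)*L + 2 = (80*B)*L + 2 = 80*B*L + 2 = 2 + 80*B*L)
g(Q, V) = 795 - 640*Q (g(Q, V) = (2 + 80*(-4)*(-2 + 2*Q)) + 153 = (2 + (640 - 640*Q)) + 153 = (642 - 640*Q) + 153 = 795 - 640*Q)
1/(g(-239, -154) - 14264) = 1/((795 - 640*(-239)) - 14264) = 1/((795 + 152960) - 14264) = 1/(153755 - 14264) = 1/139491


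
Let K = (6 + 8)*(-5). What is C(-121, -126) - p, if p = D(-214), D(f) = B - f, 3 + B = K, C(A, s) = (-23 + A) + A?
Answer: -406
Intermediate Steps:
C(A, s) = -23 + 2*A
K = -70 (K = 14*(-5) = -70)
B = -73 (B = -3 - 70 = -73)
D(f) = -73 - f
p = 141 (p = -73 - 1*(-214) = -73 + 214 = 141)
C(-121, -126) - p = (-23 + 2*(-121)) - 1*141 = (-23 - 242) - 141 = -265 - 141 = -406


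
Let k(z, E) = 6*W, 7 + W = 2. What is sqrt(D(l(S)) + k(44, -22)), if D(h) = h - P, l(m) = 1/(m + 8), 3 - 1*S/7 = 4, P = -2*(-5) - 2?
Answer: I*sqrt(37) ≈ 6.0828*I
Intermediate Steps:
W = -5 (W = -7 + 2 = -5)
P = 8 (P = 10 - 2 = 8)
S = -7 (S = 21 - 7*4 = 21 - 28 = -7)
l(m) = 1/(8 + m)
D(h) = -8 + h (D(h) = h - 1*8 = h - 8 = -8 + h)
k(z, E) = -30 (k(z, E) = 6*(-5) = -30)
sqrt(D(l(S)) + k(44, -22)) = sqrt((-8 + 1/(8 - 7)) - 30) = sqrt((-8 + 1/1) - 30) = sqrt((-8 + 1) - 30) = sqrt(-7 - 30) = sqrt(-37) = I*sqrt(37)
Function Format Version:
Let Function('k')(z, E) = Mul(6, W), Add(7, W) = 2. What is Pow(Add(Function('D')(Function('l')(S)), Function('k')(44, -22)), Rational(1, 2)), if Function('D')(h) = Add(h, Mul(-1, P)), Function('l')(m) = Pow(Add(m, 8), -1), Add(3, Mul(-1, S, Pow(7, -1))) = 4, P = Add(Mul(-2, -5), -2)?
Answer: Mul(I, Pow(37, Rational(1, 2))) ≈ Mul(6.0828, I)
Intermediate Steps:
W = -5 (W = Add(-7, 2) = -5)
P = 8 (P = Add(10, -2) = 8)
S = -7 (S = Add(21, Mul(-7, 4)) = Add(21, -28) = -7)
Function('l')(m) = Pow(Add(8, m), -1)
Function('D')(h) = Add(-8, h) (Function('D')(h) = Add(h, Mul(-1, 8)) = Add(h, -8) = Add(-8, h))
Function('k')(z, E) = -30 (Function('k')(z, E) = Mul(6, -5) = -30)
Pow(Add(Function('D')(Function('l')(S)), Function('k')(44, -22)), Rational(1, 2)) = Pow(Add(Add(-8, Pow(Add(8, -7), -1)), -30), Rational(1, 2)) = Pow(Add(Add(-8, Pow(1, -1)), -30), Rational(1, 2)) = Pow(Add(Add(-8, 1), -30), Rational(1, 2)) = Pow(Add(-7, -30), Rational(1, 2)) = Pow(-37, Rational(1, 2)) = Mul(I, Pow(37, Rational(1, 2)))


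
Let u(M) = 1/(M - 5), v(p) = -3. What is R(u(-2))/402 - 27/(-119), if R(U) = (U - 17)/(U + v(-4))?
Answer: 21089/87703 ≈ 0.24046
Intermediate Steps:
u(M) = 1/(-5 + M)
R(U) = (-17 + U)/(-3 + U) (R(U) = (U - 17)/(U - 3) = (-17 + U)/(-3 + U))
R(u(-2))/402 - 27/(-119) = ((-17 + 1/(-5 - 2))/(-3 + 1/(-5 - 2)))/402 - 27/(-119) = ((-17 + 1/(-7))/(-3 + 1/(-7)))*(1/402) - 27*(-1/119) = ((-17 - ⅐)/(-3 - ⅐))*(1/402) + 27/119 = (-120/7/(-22/7))*(1/402) + 27/119 = -7/22*(-120/7)*(1/402) + 27/119 = (60/11)*(1/402) + 27/119 = 10/737 + 27/119 = 21089/87703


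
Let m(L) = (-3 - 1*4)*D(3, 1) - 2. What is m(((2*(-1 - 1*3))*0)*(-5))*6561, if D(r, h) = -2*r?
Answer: 262440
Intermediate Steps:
m(L) = 40 (m(L) = (-3 - 1*4)*(-2*3) - 2 = (-3 - 4)*(-6) - 2 = -7*(-6) - 2 = 42 - 2 = 40)
m(((2*(-1 - 1*3))*0)*(-5))*6561 = 40*6561 = 262440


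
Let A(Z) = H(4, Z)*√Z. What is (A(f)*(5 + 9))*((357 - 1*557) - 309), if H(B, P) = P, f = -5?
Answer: 35630*I*√5 ≈ 79671.0*I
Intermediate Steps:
A(Z) = Z^(3/2) (A(Z) = Z*√Z = Z^(3/2))
(A(f)*(5 + 9))*((357 - 1*557) - 309) = ((-5)^(3/2)*(5 + 9))*((357 - 1*557) - 309) = (-5*I*√5*14)*((357 - 557) - 309) = (-70*I*√5)*(-200 - 309) = -70*I*√5*(-509) = 35630*I*√5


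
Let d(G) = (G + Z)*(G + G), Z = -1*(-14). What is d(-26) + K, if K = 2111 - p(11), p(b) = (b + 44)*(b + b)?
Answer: 1525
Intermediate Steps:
Z = 14
p(b) = 2*b*(44 + b) (p(b) = (44 + b)*(2*b) = 2*b*(44 + b))
d(G) = 2*G*(14 + G) (d(G) = (G + 14)*(G + G) = (14 + G)*(2*G) = 2*G*(14 + G))
K = 901 (K = 2111 - 2*11*(44 + 11) = 2111 - 2*11*55 = 2111 - 1*1210 = 2111 - 1210 = 901)
d(-26) + K = 2*(-26)*(14 - 26) + 901 = 2*(-26)*(-12) + 901 = 624 + 901 = 1525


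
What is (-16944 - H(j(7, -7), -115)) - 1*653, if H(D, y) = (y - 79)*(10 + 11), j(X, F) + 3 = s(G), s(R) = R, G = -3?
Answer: -13523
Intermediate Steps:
j(X, F) = -6 (j(X, F) = -3 - 3 = -6)
H(D, y) = -1659 + 21*y (H(D, y) = (-79 + y)*21 = -1659 + 21*y)
(-16944 - H(j(7, -7), -115)) - 1*653 = (-16944 - (-1659 + 21*(-115))) - 1*653 = (-16944 - (-1659 - 2415)) - 653 = (-16944 - 1*(-4074)) - 653 = (-16944 + 4074) - 653 = -12870 - 653 = -13523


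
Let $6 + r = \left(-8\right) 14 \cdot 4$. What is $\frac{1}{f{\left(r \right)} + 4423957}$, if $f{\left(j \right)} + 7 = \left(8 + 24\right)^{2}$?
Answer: $\frac{1}{4424974} \approx 2.2599 \cdot 10^{-7}$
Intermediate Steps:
$r = -454$ ($r = -6 + \left(-8\right) 14 \cdot 4 = -6 - 448 = -454$)
$f{\left(j \right)} = 1017$ ($f{\left(j \right)} = -7 + \left(8 + 24\right)^{2} = -7 + 32^{2} = -7 + 1024 = 1017$)
$\frac{1}{f{\left(r \right)} + 4423957} = \frac{1}{1017 + 4423957} = \frac{1}{4424974}$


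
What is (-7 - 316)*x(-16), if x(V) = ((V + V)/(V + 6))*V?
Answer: 82688/5 ≈ 16538.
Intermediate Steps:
x(V) = 2*V²/(6 + V) (x(V) = ((2*V)/(6 + V))*V = (2*V/(6 + V))*V = 2*V²/(6 + V))
(-7 - 316)*x(-16) = (-7 - 316)*(2*(-16)²/(6 - 16)) = -646*256/(-10) = -646*256*(-1)/10 = -323*(-256/5) = 82688/5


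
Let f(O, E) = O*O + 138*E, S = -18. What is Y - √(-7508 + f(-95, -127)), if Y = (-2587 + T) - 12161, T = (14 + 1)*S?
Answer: -15018 - I*√16009 ≈ -15018.0 - 126.53*I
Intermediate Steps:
T = -270 (T = (14 + 1)*(-18) = 15*(-18) = -270)
f(O, E) = O² + 138*E
Y = -15018 (Y = (-2587 - 270) - 12161 = -2857 - 12161 = -15018)
Y - √(-7508 + f(-95, -127)) = -15018 - √(-7508 + ((-95)² + 138*(-127))) = -15018 - √(-7508 + (9025 - 17526)) = -15018 - √(-7508 - 8501) = -15018 - √(-16009) = -15018 - I*√16009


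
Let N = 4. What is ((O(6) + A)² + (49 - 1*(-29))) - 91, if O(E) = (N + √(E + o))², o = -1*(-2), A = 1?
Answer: 1124 + 800*√2 ≈ 2255.4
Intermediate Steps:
o = 2
O(E) = (4 + √(2 + E))² (O(E) = (4 + √(E + 2))² = (4 + √(2 + E))²)
((O(6) + A)² + (49 - 1*(-29))) - 91 = (((4 + √(2 + 6))² + 1)² + (49 - 1*(-29))) - 91 = (((4 + √8)² + 1)² + (49 + 29)) - 91 = (((4 + 2*√2)² + 1)² + 78) - 91 = ((1 + (4 + 2*√2)²)² + 78) - 91 = (78 + (1 + (4 + 2*√2)²)²) - 91 = -13 + (1 + (4 + 2*√2)²)²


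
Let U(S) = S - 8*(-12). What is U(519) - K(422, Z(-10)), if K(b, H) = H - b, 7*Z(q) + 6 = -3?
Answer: 7268/7 ≈ 1038.3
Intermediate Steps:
Z(q) = -9/7 (Z(q) = -6/7 + (1/7)*(-3) = -6/7 - 3/7 = -9/7)
U(S) = 96 + S (U(S) = S + 96 = 96 + S)
U(519) - K(422, Z(-10)) = (96 + 519) - (-9/7 - 1*422) = 615 - (-9/7 - 422) = 615 - 1*(-2963/7) = 615 + 2963/7 = 7268/7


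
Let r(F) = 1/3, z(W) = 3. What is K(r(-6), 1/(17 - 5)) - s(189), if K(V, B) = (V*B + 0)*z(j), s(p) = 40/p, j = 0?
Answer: -97/756 ≈ -0.12831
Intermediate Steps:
r(F) = ⅓
K(V, B) = 3*B*V (K(V, B) = (V*B + 0)*3 = (B*V + 0)*3 = (B*V)*3 = 3*B*V)
K(r(-6), 1/(17 - 5)) - s(189) = 3*(⅓)/(17 - 5) - 40/189 = 3*(⅓)/12 - 40/189 = 3*(1/12)*(⅓) - 1*40/189 = 1/12 - 40/189 = -97/756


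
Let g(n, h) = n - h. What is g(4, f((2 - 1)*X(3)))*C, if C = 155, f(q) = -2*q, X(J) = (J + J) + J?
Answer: 3410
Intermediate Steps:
X(J) = 3*J (X(J) = 2*J + J = 3*J)
g(4, f((2 - 1)*X(3)))*C = (4 - (-2)*(2 - 1)*(3*3))*155 = (4 - (-2)*1*9)*155 = (4 - (-2)*9)*155 = (4 - 1*(-18))*155 = (4 + 18)*155 = 22*155 = 3410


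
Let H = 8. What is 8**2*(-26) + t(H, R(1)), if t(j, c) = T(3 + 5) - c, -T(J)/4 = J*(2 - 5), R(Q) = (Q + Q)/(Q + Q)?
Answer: -1569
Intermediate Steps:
R(Q) = 1 (R(Q) = (2*Q)/((2*Q)) = (2*Q)*(1/(2*Q)) = 1)
T(J) = 12*J (T(J) = -4*J*(2 - 5) = -4*J*(-3) = -(-12)*J = 12*J)
t(j, c) = 96 - c (t(j, c) = 12*(3 + 5) - c = 12*8 - c = 96 - c)
8**2*(-26) + t(H, R(1)) = 8**2*(-26) + (96 - 1*1) = 64*(-26) + (96 - 1) = -1664 + 95 = -1569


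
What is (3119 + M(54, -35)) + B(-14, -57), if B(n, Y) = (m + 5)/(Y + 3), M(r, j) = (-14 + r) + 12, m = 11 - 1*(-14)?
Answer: 28534/9 ≈ 3170.4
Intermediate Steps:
m = 25 (m = 11 + 14 = 25)
M(r, j) = -2 + r
B(n, Y) = 30/(3 + Y) (B(n, Y) = (25 + 5)/(Y + 3) = 30/(3 + Y))
(3119 + M(54, -35)) + B(-14, -57) = (3119 + (-2 + 54)) + 30/(3 - 57) = (3119 + 52) + 30/(-54) = 3171 + 30*(-1/54) = 3171 - 5/9 = 28534/9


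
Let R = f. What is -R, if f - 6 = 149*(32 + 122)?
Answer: -22952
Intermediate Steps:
f = 22952 (f = 6 + 149*(32 + 122) = 6 + 149*154 = 6 + 22946 = 22952)
R = 22952
-R = -1*22952 = -22952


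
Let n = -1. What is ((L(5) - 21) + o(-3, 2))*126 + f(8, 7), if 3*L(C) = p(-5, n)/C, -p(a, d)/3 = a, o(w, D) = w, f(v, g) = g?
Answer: -2891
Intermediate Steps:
p(a, d) = -3*a
L(C) = 5/C (L(C) = ((-3*(-5))/C)/3 = (15/C)/3 = 5/C)
((L(5) - 21) + o(-3, 2))*126 + f(8, 7) = ((5/5 - 21) - 3)*126 + 7 = ((5*(⅕) - 21) - 3)*126 + 7 = ((1 - 21) - 3)*126 + 7 = (-20 - 3)*126 + 7 = -23*126 + 7 = -2898 + 7 = -2891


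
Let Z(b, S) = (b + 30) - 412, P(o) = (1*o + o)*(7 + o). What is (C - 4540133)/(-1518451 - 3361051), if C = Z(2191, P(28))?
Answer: 2269162/2439751 ≈ 0.93008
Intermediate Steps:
P(o) = 2*o*(7 + o) (P(o) = (o + o)*(7 + o) = (2*o)*(7 + o) = 2*o*(7 + o))
Z(b, S) = -382 + b (Z(b, S) = (30 + b) - 412 = -382 + b)
C = 1809 (C = -382 + 2191 = 1809)
(C - 4540133)/(-1518451 - 3361051) = (1809 - 4540133)/(-1518451 - 3361051) = -4538324/(-4879502) = -4538324*(-1/4879502) = 2269162/2439751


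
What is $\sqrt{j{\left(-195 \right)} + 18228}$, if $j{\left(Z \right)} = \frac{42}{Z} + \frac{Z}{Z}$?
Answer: $\frac{\sqrt{77016615}}{65} \approx 135.01$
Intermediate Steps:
$j{\left(Z \right)} = 1 + \frac{42}{Z}$ ($j{\left(Z \right)} = \frac{42}{Z} + 1 = 1 + \frac{42}{Z}$)
$\sqrt{j{\left(-195 \right)} + 18228} = \sqrt{\frac{42 - 195}{-195} + 18228} = \sqrt{\left(- \frac{1}{195}\right) \left(-153\right) + 18228} = \sqrt{\frac{51}{65} + 18228} = \sqrt{\frac{1184871}{65}} = \frac{\sqrt{77016615}}{65}$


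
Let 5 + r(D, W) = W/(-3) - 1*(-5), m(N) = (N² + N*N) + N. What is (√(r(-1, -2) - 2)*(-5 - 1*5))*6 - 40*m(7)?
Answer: -4200 - 40*I*√3 ≈ -4200.0 - 69.282*I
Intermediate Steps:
m(N) = N + 2*N² (m(N) = (N² + N²) + N = 2*N² + N = N + 2*N²)
r(D, W) = -W/3 (r(D, W) = -5 + (W/(-3) - 1*(-5)) = -5 + (W*(-⅓) + 5) = -5 + (-W/3 + 5) = -5 + (5 - W/3) = -W/3)
(√(r(-1, -2) - 2)*(-5 - 1*5))*6 - 40*m(7) = (√(-⅓*(-2) - 2)*(-5 - 1*5))*6 - 280*(1 + 2*7) = (√(⅔ - 2)*(-5 - 5))*6 - 280*(1 + 14) = (√(-4/3)*(-10))*6 - 280*15 = ((2*I*√3/3)*(-10))*6 - 40*105 = -20*I*√3/3*6 - 4200 = -40*I*√3 - 4200 = -4200 - 40*I*√3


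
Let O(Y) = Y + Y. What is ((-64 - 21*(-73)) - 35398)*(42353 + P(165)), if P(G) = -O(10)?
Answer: -1436316357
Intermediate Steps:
O(Y) = 2*Y
P(G) = -20 (P(G) = -2*10 = -1*20 = -20)
((-64 - 21*(-73)) - 35398)*(42353 + P(165)) = ((-64 - 21*(-73)) - 35398)*(42353 - 20) = ((-64 + 1533) - 35398)*42333 = (1469 - 35398)*42333 = -33929*42333 = -1436316357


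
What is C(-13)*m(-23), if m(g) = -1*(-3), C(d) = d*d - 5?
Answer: 492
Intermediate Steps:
C(d) = -5 + d² (C(d) = d² - 5 = -5 + d²)
m(g) = 3
C(-13)*m(-23) = (-5 + (-13)²)*3 = (-5 + 169)*3 = 164*3 = 492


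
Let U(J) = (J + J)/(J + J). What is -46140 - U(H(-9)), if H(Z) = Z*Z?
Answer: -46141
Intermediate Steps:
H(Z) = Z²
U(J) = 1 (U(J) = (2*J)/((2*J)) = (2*J)*(1/(2*J)) = 1)
-46140 - U(H(-9)) = -46140 - 1*1 = -46140 - 1 = -46141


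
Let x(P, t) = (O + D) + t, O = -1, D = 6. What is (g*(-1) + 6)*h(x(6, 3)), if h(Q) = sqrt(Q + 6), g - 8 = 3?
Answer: -5*sqrt(14) ≈ -18.708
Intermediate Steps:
g = 11 (g = 8 + 3 = 11)
x(P, t) = 5 + t (x(P, t) = (-1 + 6) + t = 5 + t)
h(Q) = sqrt(6 + Q)
(g*(-1) + 6)*h(x(6, 3)) = (11*(-1) + 6)*sqrt(6 + (5 + 3)) = (-11 + 6)*sqrt(6 + 8) = -5*sqrt(14)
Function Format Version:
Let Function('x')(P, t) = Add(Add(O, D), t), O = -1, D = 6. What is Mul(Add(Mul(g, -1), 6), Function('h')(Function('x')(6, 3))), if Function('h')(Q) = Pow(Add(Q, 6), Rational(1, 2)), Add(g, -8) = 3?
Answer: Mul(-5, Pow(14, Rational(1, 2))) ≈ -18.708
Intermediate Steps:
g = 11 (g = Add(8, 3) = 11)
Function('x')(P, t) = Add(5, t) (Function('x')(P, t) = Add(Add(-1, 6), t) = Add(5, t))
Function('h')(Q) = Pow(Add(6, Q), Rational(1, 2))
Mul(Add(Mul(g, -1), 6), Function('h')(Function('x')(6, 3))) = Mul(Add(Mul(11, -1), 6), Pow(Add(6, Add(5, 3)), Rational(1, 2))) = Mul(Add(-11, 6), Pow(Add(6, 8), Rational(1, 2))) = Mul(-5, Pow(14, Rational(1, 2)))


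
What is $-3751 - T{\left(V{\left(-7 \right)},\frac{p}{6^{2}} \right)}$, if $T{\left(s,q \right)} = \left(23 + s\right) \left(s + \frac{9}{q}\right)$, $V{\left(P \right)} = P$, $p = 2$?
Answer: $-6231$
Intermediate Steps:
$-3751 - T{\left(V{\left(-7 \right)},\frac{p}{6^{2}} \right)} = -3751 - \frac{207 + 9 \left(-7\right) + \frac{1}{6^{2}} \cdot 2 \left(-7\right) \left(23 - 7\right)}{\frac{1}{6^{2}} \cdot 2} = -3751 - \frac{207 - 63 + \frac{1}{36} \cdot 2 \left(-7\right) 16}{\frac{1}{36} \cdot 2} = -3751 - \frac{1}{\frac{1}{18}} \left(207 - 63 + \frac{1}{18} \left(-7\right) 16\right) = -3751 - 18 \left(207 - 63 - \frac{56}{9}\right) = -3751 - 18 \cdot \frac{1240}{9} = -3751 - 2480 = -6231$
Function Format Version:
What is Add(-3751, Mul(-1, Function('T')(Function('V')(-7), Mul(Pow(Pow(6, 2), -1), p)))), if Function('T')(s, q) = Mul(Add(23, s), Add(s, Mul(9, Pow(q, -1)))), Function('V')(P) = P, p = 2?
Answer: -6231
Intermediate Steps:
Add(-3751, Mul(-1, Function('T')(Function('V')(-7), Mul(Pow(Pow(6, 2), -1), p)))) = Add(-3751, Mul(-1, Mul(Pow(Mul(Pow(Pow(6, 2), -1), 2), -1), Add(207, Mul(9, -7), Mul(Mul(Pow(Pow(6, 2), -1), 2), -7, Add(23, -7)))))) = Add(-3751, Mul(-1, Mul(Pow(Mul(Pow(36, -1), 2), -1), Add(207, -63, Mul(Mul(Pow(36, -1), 2), -7, 16))))) = Add(-3751, Mul(-1, Mul(Pow(Mul(Rational(1, 36), 2), -1), Add(207, -63, Mul(Mul(Rational(1, 36), 2), -7, 16))))) = Add(-3751, Mul(-1, Mul(Pow(Rational(1, 18), -1), Add(207, -63, Mul(Rational(1, 18), -7, 16))))) = Add(-3751, Mul(-1, Mul(18, Add(207, -63, Rational(-56, 9))))) = Add(-3751, Mul(-1, Mul(18, Rational(1240, 9)))) = Add(-3751, Mul(-1, 2480)) = Add(-3751, -2480) = -6231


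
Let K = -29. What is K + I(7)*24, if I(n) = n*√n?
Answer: -29 + 168*√7 ≈ 415.49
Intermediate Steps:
I(n) = n^(3/2)
K + I(7)*24 = -29 + 7^(3/2)*24 = -29 + (7*√7)*24 = -29 + 168*√7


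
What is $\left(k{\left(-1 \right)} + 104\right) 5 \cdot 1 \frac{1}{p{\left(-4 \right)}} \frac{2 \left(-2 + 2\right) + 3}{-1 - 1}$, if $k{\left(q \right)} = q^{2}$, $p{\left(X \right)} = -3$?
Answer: $\frac{525}{2} \approx 262.5$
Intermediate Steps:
$\left(k{\left(-1 \right)} + 104\right) 5 \cdot 1 \frac{1}{p{\left(-4 \right)}} \frac{2 \left(-2 + 2\right) + 3}{-1 - 1} = \left(\left(-1\right)^{2} + 104\right) 5 \cdot 1 \frac{1}{-3} \frac{2 \left(-2 + 2\right) + 3}{-1 - 1} = \left(1 + 104\right) 5 \cdot 1 \left(- \frac{1}{3}\right) \frac{2 \cdot 0 + 3}{-2} = 105 \cdot 5 \left(- \frac{1}{3}\right) \left(0 + 3\right) \left(- \frac{1}{2}\right) = 105 \left(- \frac{5 \cdot 3 \left(- \frac{1}{2}\right)}{3}\right) = 105 \left(\left(- \frac{5}{3}\right) \left(- \frac{3}{2}\right)\right) = 105 \cdot \frac{5}{2} = \frac{525}{2}$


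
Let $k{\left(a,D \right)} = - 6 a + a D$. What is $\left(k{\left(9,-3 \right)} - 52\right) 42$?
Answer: $-5586$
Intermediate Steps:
$k{\left(a,D \right)} = - 6 a + D a$
$\left(k{\left(9,-3 \right)} - 52\right) 42 = \left(9 \left(-6 - 3\right) - 52\right) 42 = \left(9 \left(-9\right) - 52\right) 42 = \left(-81 - 52\right) 42 = \left(-133\right) 42 = -5586$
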